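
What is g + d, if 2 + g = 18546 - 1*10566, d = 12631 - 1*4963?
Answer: 15646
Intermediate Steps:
d = 7668 (d = 12631 - 4963 = 7668)
g = 7978 (g = -2 + (18546 - 1*10566) = -2 + (18546 - 10566) = -2 + 7980 = 7978)
g + d = 7978 + 7668 = 15646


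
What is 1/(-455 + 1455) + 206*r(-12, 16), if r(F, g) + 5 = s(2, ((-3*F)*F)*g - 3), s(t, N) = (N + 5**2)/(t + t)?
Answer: -355864999/1000 ≈ -3.5587e+5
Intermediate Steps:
s(t, N) = (25 + N)/(2*t) (s(t, N) = (N + 25)/((2*t)) = (25 + N)*(1/(2*t)) = (25 + N)/(2*t))
r(F, g) = 1/2 - 3*g*F**2/4 (r(F, g) = -5 + (1/2)*(25 + (((-3*F)*F)*g - 3))/2 = -5 + (1/2)*(1/2)*(25 + ((-3*F**2)*g - 3)) = -5 + (1/2)*(1/2)*(25 + (-3*g*F**2 - 3)) = -5 + (1/2)*(1/2)*(25 + (-3 - 3*g*F**2)) = -5 + (1/2)*(1/2)*(22 - 3*g*F**2) = -5 + (11/2 - 3*g*F**2/4) = 1/2 - 3*g*F**2/4)
1/(-455 + 1455) + 206*r(-12, 16) = 1/(-455 + 1455) + 206*(1/2 - 3/4*16*(-12)**2) = 1/1000 + 206*(1/2 - 3/4*16*144) = 1/1000 + 206*(1/2 - 1728) = 1/1000 + 206*(-3455/2) = 1/1000 - 355865 = -355864999/1000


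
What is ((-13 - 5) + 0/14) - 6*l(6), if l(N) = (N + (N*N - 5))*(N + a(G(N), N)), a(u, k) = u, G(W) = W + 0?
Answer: -2682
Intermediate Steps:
G(W) = W
l(N) = 2*N*(-5 + N + N²) (l(N) = (N + (N*N - 5))*(N + N) = (N + (N² - 5))*(2*N) = (N + (-5 + N²))*(2*N) = (-5 + N + N²)*(2*N) = 2*N*(-5 + N + N²))
((-13 - 5) + 0/14) - 6*l(6) = ((-13 - 5) + 0/14) - 12*6*(-5 + 6 + 6²) = (-18 + 0*(1/14)) - 12*6*(-5 + 6 + 36) = (-18 + 0) - 12*6*37 = -18 - 6*444 = -18 - 2664 = -2682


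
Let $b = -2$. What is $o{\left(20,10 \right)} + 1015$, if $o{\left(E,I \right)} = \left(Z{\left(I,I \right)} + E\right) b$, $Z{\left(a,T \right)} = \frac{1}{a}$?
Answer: $\frac{4874}{5} \approx 974.8$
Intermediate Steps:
$o{\left(E,I \right)} = - 2 E - \frac{2}{I}$ ($o{\left(E,I \right)} = \left(\frac{1}{I} + E\right) \left(-2\right) = \left(E + \frac{1}{I}\right) \left(-2\right) = - 2 E - \frac{2}{I}$)
$o{\left(20,10 \right)} + 1015 = \left(\left(-2\right) 20 - \frac{2}{10}\right) + 1015 = \left(-40 - \frac{1}{5}\right) + 1015 = - \frac{201}{5} + 1015 = \frac{4874}{5}$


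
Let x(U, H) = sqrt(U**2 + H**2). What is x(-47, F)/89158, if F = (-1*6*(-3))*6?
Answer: sqrt(13873)/89158 ≈ 0.0013211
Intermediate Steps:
F = 108 (F = -6*(-3)*6 = 18*6 = 108)
x(U, H) = sqrt(H**2 + U**2)
x(-47, F)/89158 = sqrt(108**2 + (-47)**2)/89158 = sqrt(11664 + 2209)*(1/89158) = sqrt(13873)*(1/89158) = sqrt(13873)/89158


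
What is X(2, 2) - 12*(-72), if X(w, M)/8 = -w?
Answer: 848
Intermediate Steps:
X(w, M) = -8*w (X(w, M) = 8*(-w) = -8*w)
X(2, 2) - 12*(-72) = -8*2 - 12*(-72) = -16 + 864 = 848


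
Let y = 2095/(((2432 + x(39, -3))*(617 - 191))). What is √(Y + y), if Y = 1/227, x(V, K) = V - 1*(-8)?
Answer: √367166228313702/239724258 ≈ 0.079932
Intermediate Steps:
x(V, K) = 8 + V (x(V, K) = V + 8 = 8 + V)
Y = 1/227 ≈ 0.0044053
y = 2095/1056054 (y = 2095/(((2432 + (8 + 39))*(617 - 191))) = 2095/(((2432 + 47)*426)) = 2095/((2479*426)) = 2095/1056054 ≈ 0.0019838)
√(Y + y) = √(1/227 + 2095/1056054) = √(1531619/239724258) = √367166228313702/239724258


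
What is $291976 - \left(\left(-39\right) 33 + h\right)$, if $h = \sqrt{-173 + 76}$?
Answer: $293263 - i \sqrt{97} \approx 2.9326 \cdot 10^{5} - 9.8489 i$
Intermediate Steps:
$h = i \sqrt{97}$ ($h = \sqrt{-97} = i \sqrt{97} \approx 9.8489 i$)
$291976 - \left(\left(-39\right) 33 + h\right) = 291976 - \left(\left(-39\right) 33 + i \sqrt{97}\right) = 291976 - \left(-1287 + i \sqrt{97}\right) = 291976 + \left(1287 - i \sqrt{97}\right) = 293263 - i \sqrt{97}$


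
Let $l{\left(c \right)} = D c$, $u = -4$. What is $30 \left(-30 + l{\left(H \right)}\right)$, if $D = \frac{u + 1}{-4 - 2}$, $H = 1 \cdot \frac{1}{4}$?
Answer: $- \frac{3585}{4} \approx -896.25$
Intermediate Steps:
$H = \frac{1}{4}$ ($H = 1 \cdot \frac{1}{4} = \frac{1}{4} \approx 0.25$)
$D = \frac{1}{2}$ ($D = \frac{-4 + 1}{-4 - 2} = - \frac{3}{-6} = \left(-3\right) \left(- \frac{1}{6}\right) = \frac{1}{2} \approx 0.5$)
$l{\left(c \right)} = \frac{c}{2}$
$30 \left(-30 + l{\left(H \right)}\right) = 30 \left(-30 + \frac{1}{2} \cdot \frac{1}{4}\right) = 30 \left(-30 + \frac{1}{8}\right) = 30 \left(- \frac{239}{8}\right) = - \frac{3585}{4}$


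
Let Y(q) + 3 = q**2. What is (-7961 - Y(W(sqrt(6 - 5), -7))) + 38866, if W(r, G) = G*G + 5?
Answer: 27992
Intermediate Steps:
W(r, G) = 5 + G**2 (W(r, G) = G**2 + 5 = 5 + G**2)
Y(q) = -3 + q**2
(-7961 - Y(W(sqrt(6 - 5), -7))) + 38866 = (-7961 - (-3 + (5 + (-7)**2)**2)) + 38866 = (-7961 - (-3 + (5 + 49)**2)) + 38866 = (-7961 - (-3 + 54**2)) + 38866 = (-7961 - (-3 + 2916)) + 38866 = (-7961 - 1*2913) + 38866 = (-7961 - 2913) + 38866 = -10874 + 38866 = 27992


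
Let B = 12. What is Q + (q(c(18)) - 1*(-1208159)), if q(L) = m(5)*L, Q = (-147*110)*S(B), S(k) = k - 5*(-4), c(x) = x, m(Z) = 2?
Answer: 690755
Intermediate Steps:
S(k) = 20 + k (S(k) = k + 20 = 20 + k)
Q = -517440 (Q = (-147*110)*(20 + 12) = -16170*32 = -517440)
q(L) = 2*L
Q + (q(c(18)) - 1*(-1208159)) = -517440 + (2*18 - 1*(-1208159)) = -517440 + (36 + 1208159) = -517440 + 1208195 = 690755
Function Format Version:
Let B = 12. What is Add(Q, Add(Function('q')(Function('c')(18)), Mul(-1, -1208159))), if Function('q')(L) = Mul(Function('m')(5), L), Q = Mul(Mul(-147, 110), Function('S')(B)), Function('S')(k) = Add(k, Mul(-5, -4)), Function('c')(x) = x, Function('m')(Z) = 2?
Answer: 690755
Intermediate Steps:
Function('S')(k) = Add(20, k) (Function('S')(k) = Add(k, 20) = Add(20, k))
Q = -517440 (Q = Mul(Mul(-147, 110), Add(20, 12)) = Mul(-16170, 32) = -517440)
Function('q')(L) = Mul(2, L)
Add(Q, Add(Function('q')(Function('c')(18)), Mul(-1, -1208159))) = Add(-517440, Add(Mul(2, 18), Mul(-1, -1208159))) = Add(-517440, Add(36, 1208159)) = Add(-517440, 1208195) = 690755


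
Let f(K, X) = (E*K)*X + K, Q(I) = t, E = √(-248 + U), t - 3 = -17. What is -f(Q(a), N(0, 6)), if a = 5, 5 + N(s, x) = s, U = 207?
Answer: 14 - 70*I*√41 ≈ 14.0 - 448.22*I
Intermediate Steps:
N(s, x) = -5 + s
t = -14 (t = 3 - 17 = -14)
E = I*√41 (E = √(-248 + 207) = √(-41) = I*√41 ≈ 6.4031*I)
Q(I) = -14
f(K, X) = K + I*K*X*√41 (f(K, X) = ((I*√41)*K)*X + K = (I*K*√41)*X + K = I*K*X*√41 + K = K + I*K*X*√41)
-f(Q(a), N(0, 6)) = -(-14)*(1 + I*(-5 + 0)*√41) = -(-14)*(1 + I*(-5)*√41) = -(-14)*(1 - 5*I*√41) = -(-14 + 70*I*√41) = 14 - 70*I*√41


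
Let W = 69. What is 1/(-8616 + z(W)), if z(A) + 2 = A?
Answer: -1/8549 ≈ -0.00011697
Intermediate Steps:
z(A) = -2 + A
1/(-8616 + z(W)) = 1/(-8616 + (-2 + 69)) = 1/(-8616 + 67) = 1/(-8549) = -1/8549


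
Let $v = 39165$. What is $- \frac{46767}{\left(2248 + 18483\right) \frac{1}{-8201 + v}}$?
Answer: $- \frac{1448093388}{20731} \approx -69852.0$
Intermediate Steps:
$- \frac{46767}{\left(2248 + 18483\right) \frac{1}{-8201 + v}} = - \frac{46767}{\left(2248 + 18483\right) \frac{1}{-8201 + 39165}} = - \frac{46767}{20731 \cdot \frac{1}{30964}} = - \frac{46767}{\frac{20731}{30964}} = \left(-46767\right) \frac{30964}{20731} = - \frac{1448093388}{20731}$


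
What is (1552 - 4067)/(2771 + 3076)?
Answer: -2515/5847 ≈ -0.43014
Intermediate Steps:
(1552 - 4067)/(2771 + 3076) = -2515/5847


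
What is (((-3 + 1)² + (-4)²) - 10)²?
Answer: 100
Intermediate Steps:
(((-3 + 1)² + (-4)²) - 10)² = (((-2)² + 16) - 10)² = ((4 + 16) - 10)² = (20 - 10)² = 10² = 100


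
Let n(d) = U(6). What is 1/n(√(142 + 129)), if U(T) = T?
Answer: ⅙ ≈ 0.16667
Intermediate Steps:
n(d) = 6
1/n(√(142 + 129)) = 1/6 = ⅙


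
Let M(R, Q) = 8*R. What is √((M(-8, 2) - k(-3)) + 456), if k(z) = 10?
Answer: √382 ≈ 19.545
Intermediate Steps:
√((M(-8, 2) - k(-3)) + 456) = √((8*(-8) - 1*10) + 456) = √((-64 - 10) + 456) = √(-74 + 456) = √382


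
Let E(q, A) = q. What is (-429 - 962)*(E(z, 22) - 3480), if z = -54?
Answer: 4915794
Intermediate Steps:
(-429 - 962)*(E(z, 22) - 3480) = (-429 - 962)*(-54 - 3480) = -1391*(-3534) = 4915794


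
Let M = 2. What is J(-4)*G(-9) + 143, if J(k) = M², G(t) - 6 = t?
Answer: 131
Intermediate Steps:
G(t) = 6 + t
J(k) = 4 (J(k) = 2² = 4)
J(-4)*G(-9) + 143 = 4*(6 - 9) + 143 = 4*(-3) + 143 = -12 + 143 = 131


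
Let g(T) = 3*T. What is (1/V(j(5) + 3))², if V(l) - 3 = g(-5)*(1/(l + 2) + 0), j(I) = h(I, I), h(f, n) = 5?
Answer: 4/9 ≈ 0.44444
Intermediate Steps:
j(I) = 5
V(l) = 3 - 15/(2 + l) (V(l) = 3 + (3*(-5))*(1/(l + 2) + 0) = 3 - 15*(1/(2 + l) + 0) = 3 - 15/(2 + l))
(1/V(j(5) + 3))² = (1/(3*(-3 + (5 + 3))/(2 + (5 + 3))))² = (1/(3*(-3 + 8)/(2 + 8)))² = (1/(3*5/10))² = (1/(3*(⅒)*5))² = (1/(3/2))² = (⅔)² = 4/9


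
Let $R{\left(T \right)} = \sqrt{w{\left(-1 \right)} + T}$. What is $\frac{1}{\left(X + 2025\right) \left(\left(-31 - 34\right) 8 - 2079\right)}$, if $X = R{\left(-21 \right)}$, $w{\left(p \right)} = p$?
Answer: $\frac{i}{2599 \left(\sqrt{22} - 2025 i\right)} \approx -1.9001 \cdot 10^{-7} + 4.401 \cdot 10^{-10} i$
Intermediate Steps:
$R{\left(T \right)} = \sqrt{-1 + T}$
$X = i \sqrt{22}$ ($X = \sqrt{-1 - 21} = \sqrt{-22} = i \sqrt{22} \approx 4.6904 i$)
$\frac{1}{\left(X + 2025\right) \left(\left(-31 - 34\right) 8 - 2079\right)} = \frac{1}{\left(i \sqrt{22} + 2025\right) \left(\left(-31 - 34\right) 8 - 2079\right)} = \frac{1}{\left(2025 + i \sqrt{22}\right) \left(\left(-65\right) 8 - 2079\right)} = \frac{1}{\left(2025 + i \sqrt{22}\right) \left(-520 - 2079\right)} = \frac{1}{\left(2025 + i \sqrt{22}\right) \left(-2599\right)} = \frac{1}{-5262975 - 2599 i \sqrt{22}}$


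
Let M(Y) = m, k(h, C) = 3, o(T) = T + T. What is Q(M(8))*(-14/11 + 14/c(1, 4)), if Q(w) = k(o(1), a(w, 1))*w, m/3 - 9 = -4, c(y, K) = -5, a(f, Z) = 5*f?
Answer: -2016/11 ≈ -183.27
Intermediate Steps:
o(T) = 2*T
m = 15 (m = 27 + 3*(-4) = 27 - 12 = 15)
M(Y) = 15
Q(w) = 3*w
Q(M(8))*(-14/11 + 14/c(1, 4)) = (3*15)*(-14/11 + 14/(-5)) = 45*(-14*1/11 + 14*(-⅕)) = 45*(-14/11 - 14/5) = 45*(-224/55) = -2016/11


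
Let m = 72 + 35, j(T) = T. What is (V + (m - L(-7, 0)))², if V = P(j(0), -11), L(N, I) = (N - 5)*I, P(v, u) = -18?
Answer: 7921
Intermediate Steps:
L(N, I) = I*(-5 + N) (L(N, I) = (-5 + N)*I = I*(-5 + N))
V = -18
m = 107
(V + (m - L(-7, 0)))² = (-18 + (107 - 0*(-5 - 7)))² = (-18 + (107 - 0*(-12)))² = (-18 + (107 - 1*0))² = (-18 + (107 + 0))² = (-18 + 107)² = 89² = 7921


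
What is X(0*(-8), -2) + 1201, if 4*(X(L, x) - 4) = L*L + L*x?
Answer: 1205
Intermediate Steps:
X(L, x) = 4 + L**2/4 + L*x/4 (X(L, x) = 4 + (L*L + L*x)/4 = 4 + (L**2 + L*x)/4 = 4 + (L**2/4 + L*x/4) = 4 + L**2/4 + L*x/4)
X(0*(-8), -2) + 1201 = (4 + (0*(-8))**2/4 + (1/4)*(0*(-8))*(-2)) + 1201 = (4 + (1/4)*0**2 + (1/4)*0*(-2)) + 1201 = (4 + (1/4)*0 + 0) + 1201 = (4 + 0 + 0) + 1201 = 4 + 1201 = 1205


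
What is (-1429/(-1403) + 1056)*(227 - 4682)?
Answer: -6606751635/1403 ≈ -4.7090e+6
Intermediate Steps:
(-1429/(-1403) + 1056)*(227 - 4682) = (-1429*(-1/1403) + 1056)*(-4455) = (1429/1403 + 1056)*(-4455) = (1482997/1403)*(-4455) = -6606751635/1403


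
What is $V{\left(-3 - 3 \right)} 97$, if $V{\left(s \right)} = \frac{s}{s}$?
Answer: $97$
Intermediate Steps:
$V{\left(s \right)} = 1$
$V{\left(-3 - 3 \right)} 97 = 1 \cdot 97 = 97$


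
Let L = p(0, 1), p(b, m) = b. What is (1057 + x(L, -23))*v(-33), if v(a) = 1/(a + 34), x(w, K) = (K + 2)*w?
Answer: 1057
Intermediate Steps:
L = 0
x(w, K) = w*(2 + K) (x(w, K) = (2 + K)*w = w*(2 + K))
v(a) = 1/(34 + a)
(1057 + x(L, -23))*v(-33) = (1057 + 0*(2 - 23))/(34 - 33) = (1057 + 0*(-21))/1 = (1057 + 0)*1 = 1057*1 = 1057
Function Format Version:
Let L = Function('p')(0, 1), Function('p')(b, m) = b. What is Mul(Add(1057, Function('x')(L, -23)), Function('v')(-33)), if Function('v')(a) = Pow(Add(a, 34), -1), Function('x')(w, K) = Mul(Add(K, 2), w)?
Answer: 1057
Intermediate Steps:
L = 0
Function('x')(w, K) = Mul(w, Add(2, K)) (Function('x')(w, K) = Mul(Add(2, K), w) = Mul(w, Add(2, K)))
Function('v')(a) = Pow(Add(34, a), -1)
Mul(Add(1057, Function('x')(L, -23)), Function('v')(-33)) = Mul(Add(1057, Mul(0, Add(2, -23))), Pow(Add(34, -33), -1)) = Mul(Add(1057, Mul(0, -21)), Pow(1, -1)) = Mul(Add(1057, 0), 1) = Mul(1057, 1) = 1057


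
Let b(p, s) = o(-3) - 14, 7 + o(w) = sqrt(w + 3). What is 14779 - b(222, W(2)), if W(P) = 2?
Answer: 14800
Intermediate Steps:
o(w) = -7 + sqrt(3 + w) (o(w) = -7 + sqrt(w + 3) = -7 + sqrt(3 + w))
b(p, s) = -21 (b(p, s) = (-7 + sqrt(3 - 3)) - 14 = (-7 + sqrt(0)) - 14 = (-7 + 0) - 14 = -7 - 14 = -21)
14779 - b(222, W(2)) = 14779 - 1*(-21) = 14779 + 21 = 14800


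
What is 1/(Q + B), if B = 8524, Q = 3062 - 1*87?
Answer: 1/11499 ≈ 8.6964e-5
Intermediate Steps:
Q = 2975 (Q = 3062 - 87 = 2975)
1/(Q + B) = 1/(2975 + 8524) = 1/11499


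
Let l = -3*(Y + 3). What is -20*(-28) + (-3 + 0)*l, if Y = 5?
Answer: 632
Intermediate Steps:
l = -24 (l = -3*(5 + 3) = -3*8 = -24)
-20*(-28) + (-3 + 0)*l = -20*(-28) + (-3 + 0)*(-24) = 560 - 3*(-24) = 560 + 72 = 632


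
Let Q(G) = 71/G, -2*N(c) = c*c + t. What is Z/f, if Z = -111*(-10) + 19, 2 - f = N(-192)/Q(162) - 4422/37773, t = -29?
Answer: 1009281969/37568840861 ≈ 0.026865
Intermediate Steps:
N(c) = 29/2 - c**2/2 (N(c) = -(c*c - 29)/2 = -(c**2 - 29)/2 = -(-29 + c**2)/2 = 29/2 - c**2/2)
f = 37568840861/893961 (f = 2 - ((29/2 - 1/2*(-192)**2)/((71/162)) - 4422/37773) = 2 - ((29/2 - 1/2*36864)/((71*(1/162))) - 4422*1/37773) = 2 - ((29/2 - 18432)/(71/162) - 1474/12591) = 2 - (-36835/2*162/71 - 1474/12591) = 2 - (-2983635/71 - 1474/12591) = 2 - 1*(-37567052939/893961) = 2 + 37567052939/893961 = 37568840861/893961 ≈ 42025.)
Z = 1129 (Z = 1110 + 19 = 1129)
Z/f = 1129/(37568840861/893961) = 1129*(893961/37568840861) = 1009281969/37568840861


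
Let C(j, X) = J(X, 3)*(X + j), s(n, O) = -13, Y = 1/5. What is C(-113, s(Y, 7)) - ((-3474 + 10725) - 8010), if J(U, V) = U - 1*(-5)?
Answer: 1767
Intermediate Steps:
J(U, V) = 5 + U (J(U, V) = U + 5 = 5 + U)
Y = ⅕ ≈ 0.20000
C(j, X) = (5 + X)*(X + j)
C(-113, s(Y, 7)) - ((-3474 + 10725) - 8010) = (5 - 13)*(-13 - 113) - ((-3474 + 10725) - 8010) = -8*(-126) - (7251 - 8010) = 1008 - 1*(-759) = 1008 + 759 = 1767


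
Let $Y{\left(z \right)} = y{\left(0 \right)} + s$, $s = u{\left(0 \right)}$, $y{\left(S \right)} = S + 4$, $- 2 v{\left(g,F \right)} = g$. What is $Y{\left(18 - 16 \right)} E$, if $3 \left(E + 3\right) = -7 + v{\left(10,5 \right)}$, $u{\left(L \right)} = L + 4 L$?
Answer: $-28$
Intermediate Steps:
$v{\left(g,F \right)} = - \frac{g}{2}$
$u{\left(L \right)} = 5 L$
$y{\left(S \right)} = 4 + S$
$s = 0$ ($s = 5 \cdot 0 = 0$)
$Y{\left(z \right)} = 4$ ($Y{\left(z \right)} = \left(4 + 0\right) + 0 = 4 + 0 = 4$)
$E = -7$ ($E = -3 + \frac{-7 - 5}{3} = -3 + \frac{1}{3} \left(-12\right) = -3 - 4 = -7$)
$Y{\left(18 - 16 \right)} E = 4 \left(-7\right) = -28$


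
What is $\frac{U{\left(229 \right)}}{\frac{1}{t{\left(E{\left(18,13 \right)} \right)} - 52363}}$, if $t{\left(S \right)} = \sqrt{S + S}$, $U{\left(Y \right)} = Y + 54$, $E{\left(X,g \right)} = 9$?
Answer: $-14818729 + 849 \sqrt{2} \approx -1.4818 \cdot 10^{7}$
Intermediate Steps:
$U{\left(Y \right)} = 54 + Y$
$t{\left(S \right)} = \sqrt{2} \sqrt{S}$ ($t{\left(S \right)} = \sqrt{2 S} = \sqrt{2} \sqrt{S}$)
$\frac{U{\left(229 \right)}}{\frac{1}{t{\left(E{\left(18,13 \right)} \right)} - 52363}} = \frac{54 + 229}{\frac{1}{\sqrt{2} \sqrt{9} - 52363}} = \frac{283}{\frac{1}{\sqrt{2} \cdot 3 - 52363}} = \frac{283}{\frac{1}{3 \sqrt{2} - 52363}} = \frac{283}{\frac{1}{-52363 + 3 \sqrt{2}}} = 283 \left(-52363 + 3 \sqrt{2}\right) = -14818729 + 849 \sqrt{2}$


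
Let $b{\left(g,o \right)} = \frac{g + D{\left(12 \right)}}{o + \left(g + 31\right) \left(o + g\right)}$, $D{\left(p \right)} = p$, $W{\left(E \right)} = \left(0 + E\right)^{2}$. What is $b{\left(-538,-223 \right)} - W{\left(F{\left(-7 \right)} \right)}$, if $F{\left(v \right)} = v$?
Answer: $- \frac{9447561}{192802} \approx -49.001$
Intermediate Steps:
$W{\left(E \right)} = E^{2}$
$b{\left(g,o \right)} = \frac{12 + g}{o + \left(31 + g\right) \left(g + o\right)}$ ($b{\left(g,o \right)} = \frac{g + 12}{o + \left(g + 31\right) \left(o + g\right)} = \frac{12 + g}{o + \left(31 + g\right) \left(g + o\right)}$)
$b{\left(-538,-223 \right)} - W{\left(F{\left(-7 \right)} \right)} = \frac{12 - 538}{\left(-538\right)^{2} + 31 \left(-538\right) + 32 \left(-223\right) - -119974} - \left(-7\right)^{2} = \frac{1}{289444 - 16678 - 7136 + 119974} \left(-526\right) - 49 = \frac{1}{385604} \left(-526\right) - 49 = - \frac{263}{192802} - 49 = - \frac{9447561}{192802}$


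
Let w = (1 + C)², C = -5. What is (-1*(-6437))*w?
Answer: 102992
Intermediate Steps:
w = 16 (w = (1 - 5)² = (-4)² = 16)
(-1*(-6437))*w = -1*(-6437)*16 = 6437*16 = 102992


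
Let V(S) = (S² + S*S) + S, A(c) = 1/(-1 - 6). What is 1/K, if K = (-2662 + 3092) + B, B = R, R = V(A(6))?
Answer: 49/21065 ≈ 0.0023261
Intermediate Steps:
A(c) = -⅐ (A(c) = 1/(-7) = -⅐)
V(S) = S + 2*S² (V(S) = (S² + S²) + S = 2*S² + S = S + 2*S²)
R = -5/49 (R = -(1 + 2*(-⅐))/7 = -(1 - 2/7)/7 = -⅐*5/7 = -5/49 ≈ -0.10204)
B = -5/49 ≈ -0.10204
K = 21065/49 (K = (-2662 + 3092) - 5/49 = 430 - 5/49 = 21065/49 ≈ 429.90)
1/K = 1/(21065/49) = 49/21065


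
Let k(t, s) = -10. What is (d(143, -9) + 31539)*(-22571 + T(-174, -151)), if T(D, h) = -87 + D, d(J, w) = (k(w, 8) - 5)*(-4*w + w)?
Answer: -710851488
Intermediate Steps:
d(J, w) = 45*w (d(J, w) = (-10 - 5)*(-4*w + w) = -(-45)*w = 45*w)
(d(143, -9) + 31539)*(-22571 + T(-174, -151)) = (45*(-9) + 31539)*(-22571 + (-87 - 174)) = (-405 + 31539)*(-22571 - 261) = 31134*(-22832) = -710851488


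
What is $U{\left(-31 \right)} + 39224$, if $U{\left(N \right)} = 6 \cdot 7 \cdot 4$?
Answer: $39392$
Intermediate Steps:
$U{\left(N \right)} = 168$ ($U{\left(N \right)} = 42 \cdot 4 = 168$)
$U{\left(-31 \right)} + 39224 = 168 + 39224 = 39392$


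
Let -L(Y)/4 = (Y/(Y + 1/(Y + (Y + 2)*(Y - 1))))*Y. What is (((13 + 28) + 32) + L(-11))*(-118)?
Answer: -7361194/533 ≈ -13811.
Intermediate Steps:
L(Y) = -4*Y²/(Y + 1/(Y + (-1 + Y)*(2 + Y))) (L(Y) = -4*Y/(Y + 1/(Y + (Y + 2)*(Y - 1)))*Y = -4*Y/(Y + 1/(Y + (2 + Y)*(-1 + Y)))*Y = -4*Y/(Y + 1/(Y + (-1 + Y)*(2 + Y)))*Y = -4*Y²/(Y + 1/(Y + (-1 + Y)*(2 + Y))))
(((13 + 28) + 32) + L(-11))*(-118) = (((13 + 28) + 32) + 4*(-11)²*(2 - 1*(-11)² - 2*(-11))/(1 + (-11)³ - 2*(-11) + 2*(-11)²))*(-118) = ((41 + 32) + 4*121*(2 - 1*121 + 22)/(1 - 1331 + 22 + 2*121))*(-118) = (73 + 4*121*(2 - 121 + 22)/(1 - 1331 + 22 + 242))*(-118) = (73 + 4*121*(-97)/(-1066))*(-118) = (73 + 4*121*(-1/1066)*(-97))*(-118) = (73 + 23474/533)*(-118) = (62383/533)*(-118) = -7361194/533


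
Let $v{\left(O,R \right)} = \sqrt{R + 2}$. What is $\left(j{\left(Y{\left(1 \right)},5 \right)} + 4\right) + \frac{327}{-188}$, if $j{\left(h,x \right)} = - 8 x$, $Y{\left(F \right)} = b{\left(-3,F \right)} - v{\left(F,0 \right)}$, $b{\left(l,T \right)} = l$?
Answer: $- \frac{7095}{188} \approx -37.739$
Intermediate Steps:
$v{\left(O,R \right)} = \sqrt{2 + R}$
$Y{\left(F \right)} = -3 - \sqrt{2}$ ($Y{\left(F \right)} = -3 - \sqrt{2 + 0} = -3 - \sqrt{2}$)
$\left(j{\left(Y{\left(1 \right)},5 \right)} + 4\right) + \frac{327}{-188} = \left(\left(-8\right) 5 + 4\right) + \frac{327}{-188} = \left(-40 + 4\right) + 327 \left(- \frac{1}{188}\right) = -36 - \frac{327}{188} = - \frac{7095}{188}$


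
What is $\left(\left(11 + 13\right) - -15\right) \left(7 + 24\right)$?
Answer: $1209$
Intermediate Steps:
$\left(\left(11 + 13\right) - -15\right) \left(7 + 24\right) = \left(24 + 15\right) 31 = 39 \cdot 31 = 1209$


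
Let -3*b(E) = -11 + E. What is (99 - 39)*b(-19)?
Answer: 600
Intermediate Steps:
b(E) = 11/3 - E/3 (b(E) = -(-11 + E)/3 = 11/3 - E/3)
(99 - 39)*b(-19) = (99 - 39)*(11/3 - ⅓*(-19)) = 60*(11/3 + 19/3) = 60*10 = 600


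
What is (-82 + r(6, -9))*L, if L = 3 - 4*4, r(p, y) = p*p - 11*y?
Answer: -689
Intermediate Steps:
r(p, y) = p**2 - 11*y
L = -13 (L = 3 - 16 = -13)
(-82 + r(6, -9))*L = (-82 + (6**2 - 11*(-9)))*(-13) = (-82 + (36 + 99))*(-13) = (-82 + 135)*(-13) = 53*(-13) = -689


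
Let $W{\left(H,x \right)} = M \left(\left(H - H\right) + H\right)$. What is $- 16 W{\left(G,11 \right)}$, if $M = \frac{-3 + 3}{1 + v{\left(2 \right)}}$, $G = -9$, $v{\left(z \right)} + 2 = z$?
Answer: $0$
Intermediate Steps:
$v{\left(z \right)} = -2 + z$
$M = 0$ ($M = \frac{-3 + 3}{1 + \left(-2 + 2\right)} = \frac{0}{1 + 0} = \frac{0}{1} = 0 \cdot 1 = 0$)
$W{\left(H,x \right)} = 0$ ($W{\left(H,x \right)} = 0 \left(\left(H - H\right) + H\right) = 0 \left(0 + H\right) = 0 H = 0$)
$- 16 W{\left(G,11 \right)} = \left(-16\right) 0 = 0$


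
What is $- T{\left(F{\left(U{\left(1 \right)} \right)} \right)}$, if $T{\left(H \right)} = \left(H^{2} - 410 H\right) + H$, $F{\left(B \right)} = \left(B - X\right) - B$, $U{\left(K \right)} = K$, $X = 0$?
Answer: $0$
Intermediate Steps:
$F{\left(B \right)} = 0$ ($F{\left(B \right)} = \left(B - 0\right) - B = \left(B + 0\right) - B = B - B = 0$)
$T{\left(H \right)} = H^{2} - 409 H$
$- T{\left(F{\left(U{\left(1 \right)} \right)} \right)} = - 0 \left(-409 + 0\right) = - 0 \left(-409\right) = \left(-1\right) 0 = 0$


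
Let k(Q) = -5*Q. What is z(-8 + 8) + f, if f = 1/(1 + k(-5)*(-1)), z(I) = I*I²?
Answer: -1/24 ≈ -0.041667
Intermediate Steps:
z(I) = I³
f = -1/24 (f = 1/(1 - 5*(-5)*(-1)) = 1/(1 + 25*(-1)) = 1/(1 - 25) = 1/(-24) = -1/24 ≈ -0.041667)
z(-8 + 8) + f = (-8 + 8)³ - 1/24 = 0³ - 1/24 = 0 - 1/24 = -1/24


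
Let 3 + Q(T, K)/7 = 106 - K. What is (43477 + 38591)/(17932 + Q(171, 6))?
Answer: 82068/18611 ≈ 4.4097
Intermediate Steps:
Q(T, K) = 721 - 7*K (Q(T, K) = -21 + 7*(106 - K) = -21 + (742 - 7*K) = 721 - 7*K)
(43477 + 38591)/(17932 + Q(171, 6)) = (43477 + 38591)/(17932 + (721 - 7*6)) = 82068/(17932 + (721 - 42)) = 82068/(17932 + 679) = 82068/18611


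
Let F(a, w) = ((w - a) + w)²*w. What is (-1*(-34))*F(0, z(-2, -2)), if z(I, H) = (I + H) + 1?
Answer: -3672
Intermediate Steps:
z(I, H) = 1 + H + I (z(I, H) = (H + I) + 1 = 1 + H + I)
F(a, w) = w*(-a + 2*w)² (F(a, w) = (-a + 2*w)²*w = w*(-a + 2*w)²)
(-1*(-34))*F(0, z(-2, -2)) = (-1*(-34))*((1 - 2 - 2)*(0 - 2*(1 - 2 - 2))²) = 34*(-3*(0 - 2*(-3))²) = 34*(-3*(0 + 6)²) = 34*(-3*6²) = 34*(-3*36) = 34*(-108) = -3672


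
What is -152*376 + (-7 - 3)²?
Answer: -57052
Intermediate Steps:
-152*376 + (-7 - 3)² = -57152 + (-10)² = -57152 + 100 = -57052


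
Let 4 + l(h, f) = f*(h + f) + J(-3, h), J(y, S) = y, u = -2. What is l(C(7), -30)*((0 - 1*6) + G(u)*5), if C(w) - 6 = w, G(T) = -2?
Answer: -8048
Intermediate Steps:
C(w) = 6 + w
l(h, f) = -7 + f*(f + h) (l(h, f) = -4 + (f*(h + f) - 3) = -4 + (f*(f + h) - 3) = -4 + (-3 + f*(f + h)) = -7 + f*(f + h))
l(C(7), -30)*((0 - 1*6) + G(u)*5) = (-7 + (-30)² - 30*(6 + 7))*((0 - 1*6) - 2*5) = (-7 + 900 - 30*13)*((0 - 6) - 10) = (-7 + 900 - 390)*(-6 - 10) = 503*(-16) = -8048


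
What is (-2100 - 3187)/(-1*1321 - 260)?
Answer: 311/93 ≈ 3.3441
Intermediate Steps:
(-2100 - 3187)/(-1*1321 - 260) = -5287/(-1321 - 260) = -5287/(-1581) = -5287*(-1/1581) = 311/93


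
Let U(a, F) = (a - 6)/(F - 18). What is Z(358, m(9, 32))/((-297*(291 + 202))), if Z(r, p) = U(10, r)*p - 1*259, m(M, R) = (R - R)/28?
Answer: 259/146421 ≈ 0.0017689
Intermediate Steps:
U(a, F) = (-6 + a)/(-18 + F)
m(M, R) = 0 (m(M, R) = 0*(1/28) = 0)
Z(r, p) = -259 + 4*p/(-18 + r) (Z(r, p) = ((-6 + 10)/(-18 + r))*p - 1*259 = (4/(-18 + r))*p - 259 = 4*p/(-18 + r) - 259 = -259 + 4*p/(-18 + r))
Z(358, m(9, 32))/((-297*(291 + 202))) = ((4662 - 259*358 + 4*0)/(-18 + 358))/((-297*(291 + 202))) = ((4662 - 92722 + 0)/340)/((-297*493)) = ((1/340)*(-88060))/(-146421) = -259*(-1/146421) = 259/146421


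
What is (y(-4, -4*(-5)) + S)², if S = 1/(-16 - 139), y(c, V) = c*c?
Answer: 6145441/24025 ≈ 255.79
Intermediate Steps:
y(c, V) = c²
S = -1/155 (S = 1/(-155) = -1/155 ≈ -0.0064516)
(y(-4, -4*(-5)) + S)² = ((-4)² - 1/155)² = (16 - 1/155)² = (2479/155)² = 6145441/24025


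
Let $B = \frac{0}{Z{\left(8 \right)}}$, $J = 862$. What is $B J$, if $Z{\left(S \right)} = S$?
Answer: $0$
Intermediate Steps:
$B = 0$ ($B = \frac{0}{8} = 0 \cdot \frac{1}{8} = 0$)
$B J = 0 \cdot 862 = 0$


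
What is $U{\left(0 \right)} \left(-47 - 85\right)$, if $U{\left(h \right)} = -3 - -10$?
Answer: $-924$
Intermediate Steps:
$U{\left(h \right)} = 7$ ($U{\left(h \right)} = -3 + 10 = 7$)
$U{\left(0 \right)} \left(-47 - 85\right) = 7 \left(-47 - 85\right) = 7 \left(-132\right) = -924$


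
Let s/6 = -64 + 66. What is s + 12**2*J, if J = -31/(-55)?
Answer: 5124/55 ≈ 93.164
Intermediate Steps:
J = 31/55 (J = -31*(-1/55) = 31/55 ≈ 0.56364)
s = 12 (s = 6*(-64 + 66) = 6*2 = 12)
s + 12**2*J = 12 + 12**2*(31/55) = 12 + 144*(31/55) = 12 + 4464/55 = 5124/55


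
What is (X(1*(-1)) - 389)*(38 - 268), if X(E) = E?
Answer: 89700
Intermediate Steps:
(X(1*(-1)) - 389)*(38 - 268) = (1*(-1) - 389)*(38 - 268) = (-1 - 389)*(-230) = -390*(-230) = 89700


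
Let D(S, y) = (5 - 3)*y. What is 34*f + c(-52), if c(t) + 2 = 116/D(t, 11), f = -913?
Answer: -341426/11 ≈ -31039.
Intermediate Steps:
D(S, y) = 2*y
c(t) = 36/11 (c(t) = -2 + 116/((2*11)) = -2 + 116/22 = -2 + 116*(1/22) = -2 + 58/11 = 36/11)
34*f + c(-52) = 34*(-913) + 36/11 = -31042 + 36/11 = -341426/11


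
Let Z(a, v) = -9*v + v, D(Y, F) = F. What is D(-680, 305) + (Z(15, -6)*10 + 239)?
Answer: 1024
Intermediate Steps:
Z(a, v) = -8*v
D(-680, 305) + (Z(15, -6)*10 + 239) = 305 + (-8*(-6)*10 + 239) = 305 + (48*10 + 239) = 305 + (480 + 239) = 305 + 719 = 1024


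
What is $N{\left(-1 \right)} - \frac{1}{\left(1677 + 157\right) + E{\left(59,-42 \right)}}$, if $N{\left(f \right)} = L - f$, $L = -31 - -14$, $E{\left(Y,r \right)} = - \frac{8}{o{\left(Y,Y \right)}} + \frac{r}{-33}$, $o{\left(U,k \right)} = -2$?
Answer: $- \frac{323723}{20232} \approx -16.001$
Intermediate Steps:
$E{\left(Y,r \right)} = 4 - \frac{r}{33}$ ($E{\left(Y,r \right)} = - \frac{8}{-2} + \frac{r}{-33} = \left(-8\right) \left(- \frac{1}{2}\right) + r \left(- \frac{1}{33}\right) = 4 - \frac{r}{33}$)
$L = -17$ ($L = -31 + 14 = -17$)
$N{\left(f \right)} = -17 - f$
$N{\left(-1 \right)} - \frac{1}{\left(1677 + 157\right) + E{\left(59,-42 \right)}} = \left(-17 - -1\right) - \frac{1}{\left(1677 + 157\right) + \left(4 - - \frac{14}{11}\right)} = \left(-17 + 1\right) - \frac{1}{1834 + \left(4 + \frac{14}{11}\right)} = -16 - \frac{1}{1834 + \frac{58}{11}} = -16 - \frac{1}{\frac{20232}{11}} = -16 - \frac{11}{20232} = - \frac{323723}{20232}$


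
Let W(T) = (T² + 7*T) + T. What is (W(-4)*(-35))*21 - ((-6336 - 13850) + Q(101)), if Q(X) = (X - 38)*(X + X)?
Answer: 19220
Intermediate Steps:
W(T) = T² + 8*T
Q(X) = 2*X*(-38 + X) (Q(X) = (-38 + X)*(2*X) = 2*X*(-38 + X))
(W(-4)*(-35))*21 - ((-6336 - 13850) + Q(101)) = (-4*(8 - 4)*(-35))*21 - ((-6336 - 13850) + 2*101*(-38 + 101)) = (-4*4*(-35))*21 - (-20186 + 2*101*63) = -16*(-35)*21 - (-20186 + 12726) = 560*21 - 1*(-7460) = 11760 + 7460 = 19220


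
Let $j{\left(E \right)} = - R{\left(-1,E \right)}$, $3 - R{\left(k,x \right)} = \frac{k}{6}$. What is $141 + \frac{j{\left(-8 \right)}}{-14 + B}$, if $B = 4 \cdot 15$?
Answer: $\frac{38897}{276} \approx 140.93$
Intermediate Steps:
$B = 60$
$R{\left(k,x \right)} = 3 - \frac{k}{6}$
$j{\left(E \right)} = - \frac{19}{6}$ ($j{\left(E \right)} = - (3 - - \frac{1}{6}) = - (3 + \frac{1}{6}) = \left(-1\right) \frac{19}{6} = - \frac{19}{6}$)
$141 + \frac{j{\left(-8 \right)}}{-14 + B} = 141 + \frac{1}{-14 + 60} \left(- \frac{19}{6}\right) = 141 + \frac{1}{46} \left(- \frac{19}{6}\right) = 141 - \frac{19}{276} = \frac{38897}{276}$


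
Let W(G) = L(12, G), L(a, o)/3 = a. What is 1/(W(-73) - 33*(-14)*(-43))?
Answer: -1/19830 ≈ -5.0429e-5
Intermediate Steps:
L(a, o) = 3*a
W(G) = 36 (W(G) = 3*12 = 36)
1/(W(-73) - 33*(-14)*(-43)) = 1/(36 - 33*(-14)*(-43)) = 1/(36 + 462*(-43)) = 1/(36 - 19866) = 1/(-19830) = -1/19830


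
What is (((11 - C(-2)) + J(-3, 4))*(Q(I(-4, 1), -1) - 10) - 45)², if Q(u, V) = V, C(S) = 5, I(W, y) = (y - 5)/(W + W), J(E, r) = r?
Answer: 24025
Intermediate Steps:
I(W, y) = (-5 + y)/(2*W) (I(W, y) = (-5 + y)/((2*W)) = (-5 + y)*(1/(2*W)) = (-5 + y)/(2*W))
(((11 - C(-2)) + J(-3, 4))*(Q(I(-4, 1), -1) - 10) - 45)² = (((11 - 1*5) + 4)*(-1 - 10) - 45)² = (((11 - 5) + 4)*(-11) - 45)² = ((6 + 4)*(-11) - 45)² = (10*(-11) - 45)² = (-110 - 45)² = (-155)² = 24025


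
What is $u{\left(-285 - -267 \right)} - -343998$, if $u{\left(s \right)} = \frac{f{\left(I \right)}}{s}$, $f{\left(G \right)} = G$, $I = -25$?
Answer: $\frac{6191989}{18} \approx 3.44 \cdot 10^{5}$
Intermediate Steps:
$u{\left(s \right)} = - \frac{25}{s}$
$u{\left(-285 - -267 \right)} - -343998 = - \frac{25}{-285 - -267} - -343998 = - \frac{25}{-285 + 267} + 343998 = - \frac{25}{-18} + 343998 = \left(-25\right) \left(- \frac{1}{18}\right) + 343998 = \frac{25}{18} + 343998 = \frac{6191989}{18}$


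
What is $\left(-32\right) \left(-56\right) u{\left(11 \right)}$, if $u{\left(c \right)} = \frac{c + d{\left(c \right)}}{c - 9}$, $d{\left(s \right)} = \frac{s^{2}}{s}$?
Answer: $19712$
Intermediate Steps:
$d{\left(s \right)} = s$
$u{\left(c \right)} = \frac{2 c}{-9 + c}$ ($u{\left(c \right)} = \frac{c + c}{c - 9} = \frac{2 c}{-9 + c}$)
$\left(-32\right) \left(-56\right) u{\left(11 \right)} = \left(-32\right) \left(-56\right) 2 \cdot 11 \frac{1}{-9 + 11} = 1792 \cdot 2 \cdot 11 \cdot \frac{1}{2} = 1792 \cdot 11 = 19712$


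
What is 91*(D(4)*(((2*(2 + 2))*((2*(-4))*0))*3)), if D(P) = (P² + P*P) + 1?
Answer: 0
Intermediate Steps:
D(P) = 1 + 2*P² (D(P) = (P² + P²) + 1 = 2*P² + 1 = 1 + 2*P²)
91*(D(4)*(((2*(2 + 2))*((2*(-4))*0))*3)) = 91*((1 + 2*4²)*(((2*(2 + 2))*((2*(-4))*0))*3)) = 91*((1 + 2*16)*(((2*4)*(-8*0))*3)) = 91*((1 + 32)*((8*0)*3)) = 91*(33*(0*3)) = 91*(33*0) = 91*0 = 0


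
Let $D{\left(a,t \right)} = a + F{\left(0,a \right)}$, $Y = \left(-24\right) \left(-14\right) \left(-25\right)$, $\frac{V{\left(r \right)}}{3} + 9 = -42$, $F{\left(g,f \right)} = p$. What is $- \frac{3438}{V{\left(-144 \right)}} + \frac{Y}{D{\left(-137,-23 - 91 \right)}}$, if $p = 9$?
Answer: $\frac{11981}{136} \approx 88.096$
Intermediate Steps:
$F{\left(g,f \right)} = 9$
$V{\left(r \right)} = -153$ ($V{\left(r \right)} = -27 + 3 \left(-42\right) = -27 - 126 = -153$)
$Y = -8400$ ($Y = 336 \left(-25\right) = -8400$)
$D{\left(a,t \right)} = 9 + a$ ($D{\left(a,t \right)} = a + 9 = 9 + a$)
$- \frac{3438}{V{\left(-144 \right)}} + \frac{Y}{D{\left(-137,-23 - 91 \right)}} = - \frac{3438}{-153} - \frac{8400}{9 - 137} = \left(-3438\right) \left(- \frac{1}{153}\right) - \frac{8400}{-128} = \frac{382}{17} - - \frac{525}{8} = \frac{382}{17} + \frac{525}{8} = \frac{11981}{136}$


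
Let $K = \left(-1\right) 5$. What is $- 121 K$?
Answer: $605$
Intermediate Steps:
$K = -5$
$- 121 K = \left(-121\right) \left(-5\right) = 605$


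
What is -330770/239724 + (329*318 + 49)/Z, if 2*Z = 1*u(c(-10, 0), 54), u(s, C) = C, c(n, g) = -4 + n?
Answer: 1393512223/359586 ≈ 3875.3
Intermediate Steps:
Z = 27 (Z = (1*54)/2 = (½)*54 = 27)
-330770/239724 + (329*318 + 49)/Z = -330770/239724 + (329*318 + 49)/27 = -330770*1/239724 + (104622 + 49)*(1/27) = -165385/119862 + 104671*(1/27) = -165385/119862 + 104671/27 = 1393512223/359586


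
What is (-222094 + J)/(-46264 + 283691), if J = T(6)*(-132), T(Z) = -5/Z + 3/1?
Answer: -222380/237427 ≈ -0.93662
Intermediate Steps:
T(Z) = 3 - 5/Z (T(Z) = -5/Z + 3*1 = -5/Z + 3 = 3 - 5/Z)
J = -286 (J = (3 - 5/6)*(-132) = (3 - 5*⅙)*(-132) = (3 - ⅚)*(-132) = (13/6)*(-132) = -286)
(-222094 + J)/(-46264 + 283691) = (-222094 - 286)/(-46264 + 283691) = -222380/237427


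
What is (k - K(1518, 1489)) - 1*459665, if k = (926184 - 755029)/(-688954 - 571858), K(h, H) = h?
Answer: -581465231751/1260812 ≈ -4.6118e+5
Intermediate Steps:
k = -171155/1260812 (k = 171155/(-1260812) = 171155*(-1/1260812) = -171155/1260812 ≈ -0.13575)
(k - K(1518, 1489)) - 1*459665 = (-171155/1260812 - 1*1518) - 1*459665 = (-171155/1260812 - 1518) - 459665 = -1914083771/1260812 - 459665 = -581465231751/1260812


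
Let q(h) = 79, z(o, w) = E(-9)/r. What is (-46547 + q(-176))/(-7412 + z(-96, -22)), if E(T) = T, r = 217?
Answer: 10083556/1608413 ≈ 6.2693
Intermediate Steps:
z(o, w) = -9/217
(-46547 + q(-176))/(-7412 + z(-96, -22)) = (-46547 + 79)/(-7412 - 9/217) = -46468/(-1608413/217) = -46468*(-217/1608413) = 10083556/1608413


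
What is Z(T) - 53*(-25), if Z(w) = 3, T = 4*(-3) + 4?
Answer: 1328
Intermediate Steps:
T = -8 (T = -12 + 4 = -8)
Z(T) - 53*(-25) = 3 - 53*(-25) = 3 + 1325 = 1328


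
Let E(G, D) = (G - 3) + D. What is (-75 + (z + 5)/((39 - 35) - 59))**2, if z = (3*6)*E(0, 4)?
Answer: 17205904/3025 ≈ 5687.9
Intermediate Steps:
E(G, D) = -3 + D + G (E(G, D) = (-3 + G) + D = -3 + D + G)
z = 18 (z = (3*6)*(-3 + 4 + 0) = 18*1 = 18)
(-75 + (z + 5)/((39 - 35) - 59))**2 = (-75 + (18 + 5)/((39 - 35) - 59))**2 = (-75 + 23/(4 - 59))**2 = (-75 + 23/(-55))**2 = (-75 + 23*(-1/55))**2 = (-75 - 23/55)**2 = (-4148/55)**2 = 17205904/3025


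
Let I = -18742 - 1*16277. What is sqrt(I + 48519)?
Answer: 30*sqrt(15) ≈ 116.19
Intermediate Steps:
I = -35019 (I = -18742 - 16277 = -35019)
sqrt(I + 48519) = sqrt(-35019 + 48519) = sqrt(13500) = 30*sqrt(15)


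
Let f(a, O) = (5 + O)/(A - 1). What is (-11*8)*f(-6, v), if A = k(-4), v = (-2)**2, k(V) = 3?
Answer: -396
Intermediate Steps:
v = 4
A = 3
f(a, O) = 5/2 + O/2 (f(a, O) = (5 + O)/(3 - 1) = (5 + O)/2 = (5 + O)*(1/2) = 5/2 + O/2)
(-11*8)*f(-6, v) = (-11*8)*(5/2 + (1/2)*4) = -88*(5/2 + 2) = -88*9/2 = -396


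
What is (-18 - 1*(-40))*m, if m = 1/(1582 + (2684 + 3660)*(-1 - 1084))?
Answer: -11/3440829 ≈ -3.1969e-6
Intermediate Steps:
m = -1/6881658 (m = 1/(1582 + 6344*(-1085)) = 1/(1582 - 6883240) = 1/(-6881658) = -1/6881658 ≈ -1.4531e-7)
(-18 - 1*(-40))*m = (-18 - 1*(-40))*(-1/6881658) = (-18 + 40)*(-1/6881658) = 22*(-1/6881658) = -11/3440829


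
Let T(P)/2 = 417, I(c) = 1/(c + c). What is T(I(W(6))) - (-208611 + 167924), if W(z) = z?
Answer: 41521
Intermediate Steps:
I(c) = 1/(2*c)
T(P) = 834 (T(P) = 2*417 = 834)
T(I(W(6))) - (-208611 + 167924) = 834 - (-208611 + 167924) = 834 - 1*(-40687) = 834 + 40687 = 41521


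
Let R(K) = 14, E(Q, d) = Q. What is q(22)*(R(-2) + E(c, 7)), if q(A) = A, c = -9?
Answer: 110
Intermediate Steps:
q(22)*(R(-2) + E(c, 7)) = 22*(14 - 9) = 22*5 = 110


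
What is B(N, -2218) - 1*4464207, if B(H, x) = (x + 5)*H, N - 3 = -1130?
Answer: -1970156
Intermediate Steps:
N = -1127 (N = 3 - 1130 = -1127)
B(H, x) = H*(5 + x) (B(H, x) = (5 + x)*H = H*(5 + x))
B(N, -2218) - 1*4464207 = -1127*(5 - 2218) - 1*4464207 = -1127*(-2213) - 4464207 = 2494051 - 4464207 = -1970156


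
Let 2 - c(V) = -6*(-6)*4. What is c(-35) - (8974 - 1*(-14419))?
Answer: -23535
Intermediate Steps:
c(V) = -142 (c(V) = 2 - (-6*(-6))*4 = 2 - 36*4 = 2 - 1*144 = 2 - 144 = -142)
c(-35) - (8974 - 1*(-14419)) = -142 - (8974 - 1*(-14419)) = -142 - (8974 + 14419) = -142 - 1*23393 = -142 - 23393 = -23535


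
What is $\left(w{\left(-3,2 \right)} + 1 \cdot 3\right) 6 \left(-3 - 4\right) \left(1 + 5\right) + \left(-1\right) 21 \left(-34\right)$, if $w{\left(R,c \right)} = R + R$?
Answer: $1470$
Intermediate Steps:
$w{\left(R,c \right)} = 2 R$
$\left(w{\left(-3,2 \right)} + 1 \cdot 3\right) 6 \left(-3 - 4\right) \left(1 + 5\right) + \left(-1\right) 21 \left(-34\right) = \left(2 \left(-3\right) + 1 \cdot 3\right) 6 \left(-3 - 4\right) \left(1 + 5\right) + \left(-1\right) 21 \left(-34\right) = \left(-6 + 3\right) 6 \left(\left(-7\right) 6\right) - -714 = \left(-3\right) 6 \left(-42\right) + 714 = \left(-18\right) \left(-42\right) + 714 = 756 + 714 = 1470$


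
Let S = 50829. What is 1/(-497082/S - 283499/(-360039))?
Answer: -141863739/1275650663 ≈ -0.11121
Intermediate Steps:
1/(-497082/S - 283499/(-360039)) = 1/(-497082/50829 - 283499/(-360039)) = 1/(-497082*1/50829 - 283499*(-1/360039)) = 1/(-165694/16943 + 6593/8373) = 1/(-1275650663/141863739) = -141863739/1275650663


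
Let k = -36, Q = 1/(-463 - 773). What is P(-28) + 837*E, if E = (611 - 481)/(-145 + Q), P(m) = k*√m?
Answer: -134489160/179221 - 72*I*√7 ≈ -750.41 - 190.49*I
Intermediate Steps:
Q = -1/1236 (Q = 1/(-1236) = -1/1236 ≈ -0.00080906)
P(m) = -36*√m
E = -160680/179221 (E = (611 - 481)/(-145 - 1/1236) = 130/(-179221/1236) = 130*(-1236/179221) = -160680/179221 ≈ -0.89655)
P(-28) + 837*E = -72*I*√7 + 837*(-160680/179221) = -72*I*√7 - 134489160/179221 = -134489160/179221 - 72*I*√7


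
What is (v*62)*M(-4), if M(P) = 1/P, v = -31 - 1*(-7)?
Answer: 372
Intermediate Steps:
v = -24 (v = -31 + 7 = -24)
(v*62)*M(-4) = -24*62/(-4) = -1488*(-¼) = 372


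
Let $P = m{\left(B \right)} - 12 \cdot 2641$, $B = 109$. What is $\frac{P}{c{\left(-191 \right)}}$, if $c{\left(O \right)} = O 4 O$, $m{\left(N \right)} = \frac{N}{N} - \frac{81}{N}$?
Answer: $- \frac{863600}{3976429} \approx -0.21718$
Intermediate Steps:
$m{\left(N \right)} = 1 - \frac{81}{N}$
$c{\left(O \right)} = 4 O^{2}$ ($c{\left(O \right)} = 4 O O = 4 O^{2}$)
$P = - \frac{3454400}{109}$ ($P = \frac{-81 + 109}{109} - 12 \cdot 2641 = \frac{1}{109} \cdot 28 - 31692 = \frac{28}{109} - 31692 = - \frac{3454400}{109} \approx -31692.0$)
$\frac{P}{c{\left(-191 \right)}} = - \frac{3454400}{109 \cdot 4 \left(-191\right)^{2}} = - \frac{3454400}{109 \cdot 4 \cdot 36481} = - \frac{3454400}{109 \cdot 145924} = \left(- \frac{3454400}{109}\right) \frac{1}{145924} = - \frac{863600}{3976429}$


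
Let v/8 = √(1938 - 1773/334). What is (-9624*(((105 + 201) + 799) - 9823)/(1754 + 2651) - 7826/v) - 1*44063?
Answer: -110195483/4405 - 559*√215603346/368868 ≈ -25038.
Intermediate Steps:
v = 4*√215603346/167 (v = 8*√(1938 - 1773/334) = 8*√(645519/334) = 8*(√215603346/334) = 4*√215603346/167 ≈ 351.70)
(-9624*(((105 + 201) + 799) - 9823)/(1754 + 2651) - 7826/v) - 1*44063 = (-9624*(((105 + 201) + 799) - 9823)/(1754 + 2651) - 7826*√215603346/5164152) - 1*44063 = (-9624/(4405/((306 + 799) - 9823)) - 559*√215603346/368868) - 44063 = (-9624/(4405/(1105 - 9823)) - 559*√215603346/368868) - 44063 = (-9624/(4405/(-8718)) - 559*√215603346/368868) - 44063 = (-9624/(4405*(-1/8718)) - 559*√215603346/368868) - 44063 = (-9624/(-4405/8718) - 559*√215603346/368868) - 44063 = (-9624*(-8718/4405) - 559*√215603346/368868) - 44063 = (83902032/4405 - 559*√215603346/368868) - 44063 = -110195483/4405 - 559*√215603346/368868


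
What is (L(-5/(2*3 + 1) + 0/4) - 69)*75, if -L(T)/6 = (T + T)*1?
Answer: -31725/7 ≈ -4532.1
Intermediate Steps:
L(T) = -12*T (L(T) = -6*(T + T) = -6*2*T = -12*T)
(L(-5/(2*3 + 1) + 0/4) - 69)*75 = (-12*(-5/(2*3 + 1) + 0/4) - 69)*75 = (-12*(-5/(6 + 1) + 0*(¼)) - 69)*75 = (-12*(-5/7 + 0) - 69)*75 = (-12*(-5/7) - 69)*75 = (60/7 - 69)*75 = -423/7*75 = -31725/7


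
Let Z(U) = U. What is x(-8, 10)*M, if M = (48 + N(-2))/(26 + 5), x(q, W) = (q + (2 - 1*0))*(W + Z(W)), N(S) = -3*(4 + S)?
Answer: -5040/31 ≈ -162.58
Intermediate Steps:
N(S) = -12 - 3*S
x(q, W) = 2*W*(2 + q) (x(q, W) = (q + (2 - 1*0))*(W + W) = (q + (2 + 0))*(2*W) = (q + 2)*(2*W) = (2 + q)*(2*W) = 2*W*(2 + q))
M = 42/31 (M = (48 + (-12 - 3*(-2)))/(26 + 5) = (48 + (-12 + 6))/31 = (48 - 6)*(1/31) = 42*(1/31) = 42/31 ≈ 1.3548)
x(-8, 10)*M = (2*10*(2 - 8))*(42/31) = (2*10*(-6))*(42/31) = -120*42/31 = -5040/31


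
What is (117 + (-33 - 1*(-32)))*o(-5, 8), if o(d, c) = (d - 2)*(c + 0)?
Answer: -6496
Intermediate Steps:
o(d, c) = c*(-2 + d) (o(d, c) = (-2 + d)*c = c*(-2 + d))
(117 + (-33 - 1*(-32)))*o(-5, 8) = (117 + (-33 - 1*(-32)))*(8*(-2 - 5)) = (117 + (-33 + 32))*(8*(-7)) = (117 - 1)*(-56) = 116*(-56) = -6496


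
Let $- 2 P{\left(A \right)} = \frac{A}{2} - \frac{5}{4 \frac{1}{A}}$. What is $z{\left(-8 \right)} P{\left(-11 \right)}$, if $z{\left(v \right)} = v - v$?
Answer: $0$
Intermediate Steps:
$z{\left(v \right)} = 0$
$P{\left(A \right)} = \frac{3 A}{8}$ ($P{\left(A \right)} = - \frac{\frac{A}{2} - \frac{5}{4 \frac{1}{A}}}{2} = - \frac{A \frac{1}{2} - 5 \frac{A}{4}}{2} = - \frac{\frac{A}{2} - \frac{5 A}{4}}{2} = - \frac{\left(- \frac{3}{4}\right) A}{2} = \frac{3 A}{8}$)
$z{\left(-8 \right)} P{\left(-11 \right)} = 0 \cdot \frac{3}{8} \left(-11\right) = 0 \left(- \frac{33}{8}\right) = 0$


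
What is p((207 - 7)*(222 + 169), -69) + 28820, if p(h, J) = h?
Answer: 107020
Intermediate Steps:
p((207 - 7)*(222 + 169), -69) + 28820 = (207 - 7)*(222 + 169) + 28820 = 200*391 + 28820 = 78200 + 28820 = 107020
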